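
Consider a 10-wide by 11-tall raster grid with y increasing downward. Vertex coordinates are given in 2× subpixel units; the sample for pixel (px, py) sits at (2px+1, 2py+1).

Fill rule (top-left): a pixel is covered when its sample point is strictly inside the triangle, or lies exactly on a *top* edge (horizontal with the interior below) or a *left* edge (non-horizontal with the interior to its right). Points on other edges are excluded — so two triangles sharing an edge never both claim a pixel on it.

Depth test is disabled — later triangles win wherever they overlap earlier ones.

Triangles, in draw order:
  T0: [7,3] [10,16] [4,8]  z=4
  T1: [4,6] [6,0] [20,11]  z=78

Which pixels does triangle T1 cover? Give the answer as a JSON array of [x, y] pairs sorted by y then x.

T0:
  2·area = 54
  edge (7, 3)→(10, 16): d=(3,13) right/bottom  bias=-1
  edge (10, 16)→(4, 8): d=(-6,-8) top-left  bias=+0
  edge (4, 8)→(7, 3): d=(3,-5) top-left  bias=+0
    (3,1)@(7, 3): e=[0,54,0] → .  [on edge]
    (3,2)@(7, 5): e=[6,42,6] → X
    (4,2)@(9, 5): e=[-20,58,16] → .
    (2,3)@(5, 7): e=[38,14,2] → X
    (4,3)@(9, 7): e=[-14,46,22] → .
    (2,4)@(5, 9): e=[44,2,8] → X
    (4,4)@(9, 9): e=[-8,34,28] → .
    (2,5)@(5, 11): e=[50,-10,14] → .
    (3,5)@(7, 11): e=[24,6,24] → X
    (4,5)@(9, 11): e=[-2,22,34] → .
    (0,6)@(1, 13): e=[108,-54,0] → .  [on edge]
    (3,6)@(7, 13): e=[30,-6,30] → .
  covered (7 px):
    . . . . . . . . . .
    . . . . . . . . . .
    . . . X . . . . . .
    . . X X . . . . . .
    . . X X . . . . . .
    . . . X . . . . . .
    . . . . X . . . . .
    . . . . . . . . . .
    . . . . . . . . . .
    . . . . . . . . . .
    . . . . . . . . . .
T1:
  2·area = 106
  edge (4, 6)→(6, 0): d=(2,-6) top-left  bias=+0
  edge (6, 0)→(20, 11): d=(14,11) right/bottom  bias=-1
  edge (20, 11)→(4, 6): d=(-16,-5) top-left  bias=+0
    (3,0)@(7, 1): e=[8,3,95] → X
    (4,0)@(9, 1): e=[20,-19,105] → .
    (2,1)@(5, 3): e=[0,53,53] → X  [on edge]
    (4,1)@(9, 3): e=[24,9,73] → X
    (5,1)@(11, 3): e=[36,-13,83] → .
    (2,2)@(5, 5): e=[4,81,21] → X
    (5,2)@(11, 5): e=[40,15,51] → X
    (6,2)@(13, 5): e=[52,-7,61] → .
    (2,3)@(5, 7): e=[8,109,-11] → .
    (3,3)@(7, 7): e=[20,87,-1] → .
    (4,3)@(9, 7): e=[32,65,9] → X
    (6,3)@(13, 7): e=[56,21,29] → X
    (1,4)@(3, 9): e=[0,159,-53] → .  [on edge]
    (0,7)@(1, 15): e=[0,265,-159] → .  [on edge]
  covered (13 px):
    . . . X . . . . . .
    . . X X X . . . . .
    . . X X X X . . . .
    . . . . X X X . . .
    . . . . . . . X X .
    . . . . . . . . . .
    . . . . . . . . . .
    . . . . . . . . . .
    . . . . . . . . . .
    . . . . . . . . . .
    . . . . . . . . . .

Result: [[3,0],[2,1],[3,1],[4,1],[2,2],[3,2],[4,2],[5,2],[4,3],[5,3],[6,3],[7,4],[8,4]]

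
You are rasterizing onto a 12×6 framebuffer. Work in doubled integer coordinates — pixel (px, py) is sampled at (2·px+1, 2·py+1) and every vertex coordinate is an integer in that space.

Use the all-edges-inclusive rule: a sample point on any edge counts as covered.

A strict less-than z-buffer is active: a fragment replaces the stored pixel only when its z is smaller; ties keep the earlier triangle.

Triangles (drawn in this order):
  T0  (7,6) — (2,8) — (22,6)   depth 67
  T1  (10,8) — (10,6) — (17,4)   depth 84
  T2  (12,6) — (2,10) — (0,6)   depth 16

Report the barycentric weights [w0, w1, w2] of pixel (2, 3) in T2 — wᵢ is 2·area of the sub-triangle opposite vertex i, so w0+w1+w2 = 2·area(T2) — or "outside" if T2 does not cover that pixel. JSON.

T0:
  2·area = 30  (B↔C swapped to make it positive)
  edge (7, 6)→(22, 6): d=(15,0) inclusive
  edge (22, 6)→(2, 8): d=(-20,2) inclusive
  edge (2, 8)→(7, 6): d=(5,-2) inclusive
    (2,3)@(5, 7): e=[15,14,1] → █
    (3,3)@(7, 7): e=[15,10,5] → █
    (4,3)@(9, 7): e=[15,6,9] → █
    (5,3)@(11, 7): e=[15,2,13] → █
    (6,3)@(13, 7): e=[15,-2,17] → ·
    (2,4)@(5, 9): e=[45,-26,11] → ·
    (3,4)@(7, 9): e=[45,-30,15] → ·
    (4,4)@(9, 9): e=[45,-34,19] → ·
    (5,4)@(11, 9): e=[45,-38,23] → ·
  covered (4 px):
    · · · · · · · · · · · ·
    · · · · · · · · · · · ·
    · · · · · · · · · · · ·
    · · █ █ █ █ · · · · · ·
    · · · · · · · · · · · ·
    · · · · · · · · · · · ·
T1:
  2·area = 14
  edge (10, 8)→(10, 6): d=(0,-2) inclusive
  edge (10, 6)→(17, 4): d=(7,-2) inclusive
  edge (17, 4)→(10, 8): d=(-7,4) inclusive
    (7,2)@(15, 5): e=[10,3,1] → █
    (8,2)@(17, 5): e=[14,7,-7] → ·
    (5,3)@(11, 7): e=[2,9,3] → █
    (6,3)@(13, 7): e=[6,13,-5] → ·
    (7,3)@(15, 7): e=[10,17,-13] → ·
    (5,4)@(11, 9): e=[2,23,-11] → ·
  covered (2 px):
    · · · · · · · · · · · ·
    · · · · · · · · · · · ·
    · · · · · · · █ · · · ·
    · · · · · █ · · · · · ·
    · · · · · · · · · · · ·
    · · · · · · · · · · · ·
T2:
  2·area = 48
  edge (12, 6)→(2, 10): d=(-10,4) inclusive
  edge (2, 10)→(0, 6): d=(-2,-4) inclusive
  edge (0, 6)→(12, 6): d=(12,0) inclusive
    (0,3)@(1, 7): e=[34,2,12] → █
    (1,3)@(3, 7): e=[26,10,12] → █
    (2,3)@(5, 7): e=[18,18,12] → █
    (3,3)@(7, 7): e=[10,26,12] → █
    (4,3)@(9, 7): e=[2,34,12] → █
    (5,3)@(11, 7): e=[-6,42,12] → ·
    (0,4)@(1, 9): e=[14,-2,36] → ·
    (1,4)@(3, 9): e=[6,6,36] → █
    (2,4)@(5, 9): e=[-2,14,36] → ·
    (3,4)@(7, 9): e=[-10,22,36] → ·
    (4,4)@(9, 9): e=[-18,30,36] → ·
    (1,5)@(3, 11): e=[-14,2,60] → ·
  covered (6 px):
    · · · · · · · · · · · ·
    · · · · · · · · · · · ·
    · · · · · · · · · · · ·
    █ █ █ █ █ · · · · · · ·
    · █ · · · · · · · · · ·
    · · · · · · · · · · · ·

Answer: [18,12,18]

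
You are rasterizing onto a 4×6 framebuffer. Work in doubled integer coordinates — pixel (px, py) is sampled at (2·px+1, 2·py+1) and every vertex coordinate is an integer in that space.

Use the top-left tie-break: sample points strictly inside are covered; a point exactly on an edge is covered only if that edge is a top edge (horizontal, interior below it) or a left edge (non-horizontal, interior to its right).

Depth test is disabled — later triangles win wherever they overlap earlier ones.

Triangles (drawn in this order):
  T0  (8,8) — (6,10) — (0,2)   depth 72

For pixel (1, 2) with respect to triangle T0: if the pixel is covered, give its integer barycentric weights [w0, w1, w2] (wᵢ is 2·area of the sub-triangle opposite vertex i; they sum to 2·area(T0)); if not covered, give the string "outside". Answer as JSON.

T0:
  2·area = 28
  edge (8, 8)→(6, 10): d=(-2,2) right/bottom  bias=-1
  edge (6, 10)→(0, 2): d=(-6,-8) top-left  bias=+0
  edge (0, 2)→(8, 8): d=(8,6) right/bottom  bias=-1
    (0,1)@(1, 3): e=[24,2,2] → █
    (1,1)@(3, 3): e=[20,18,-10] → ·
    (0,2)@(1, 5): e=[20,-10,18] → ·
    (1,2)@(3, 5): e=[16,6,6] → █
    (2,2)@(5, 5): e=[12,22,-6] → ·
    (1,3)@(3, 7): e=[12,-6,22] → ·
    (2,3)@(5, 7): e=[8,10,10] → █
    (3,3)@(7, 7): e=[4,26,-2] → ·
    (2,4)@(5, 9): e=[4,-2,26] → ·
    (3,4)@(7, 9): e=[0,14,14] → ·  [on edge]
    (2,5)@(5, 11): e=[0,-14,42] → ·  [on edge]
  covered (3 px):
    · · · ·
    █ · · ·
    · █ · ·
    · · █ ·
    · · · ·
    · · · ·

Answer: [6,6,16]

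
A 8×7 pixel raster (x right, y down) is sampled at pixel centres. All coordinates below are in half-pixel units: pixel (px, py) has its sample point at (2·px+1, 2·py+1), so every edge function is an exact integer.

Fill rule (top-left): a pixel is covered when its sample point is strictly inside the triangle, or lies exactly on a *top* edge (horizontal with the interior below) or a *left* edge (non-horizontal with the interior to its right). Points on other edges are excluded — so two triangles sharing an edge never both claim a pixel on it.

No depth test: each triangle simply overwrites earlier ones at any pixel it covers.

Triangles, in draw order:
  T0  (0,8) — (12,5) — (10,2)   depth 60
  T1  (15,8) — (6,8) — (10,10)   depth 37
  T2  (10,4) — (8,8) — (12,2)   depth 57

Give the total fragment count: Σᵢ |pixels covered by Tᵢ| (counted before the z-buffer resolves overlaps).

T0:
  2·area = 42  (B↔C swapped to make it positive)
  edge (0, 8)→(10, 2): d=(10,-6) top-left  bias=+0
  edge (10, 2)→(12, 5): d=(2,3) right/bottom  bias=-1
  edge (12, 5)→(0, 8): d=(-12,3) right/bottom  bias=-1
    (4,1)@(9, 3): e=[4,5,33] → X
    (5,1)@(11, 3): e=[16,-1,27] → .
    (2,2)@(5, 5): e=[0,21,21] → X  [on edge]
    (3,2)@(7, 5): e=[12,15,15] → X
    (5,2)@(11, 5): e=[36,3,3] → X
    (6,2)@(13, 5): e=[48,-3,-3] → .
    (1,3)@(3, 7): e=[8,31,3] → X
    (2,3)@(5, 7): e=[20,25,-3] → .
    (3,3)@(7, 7): e=[32,19,-9] → .
    (4,3)@(9, 7): e=[44,13,-15] → .
    (5,3)@(11, 7): e=[56,7,-21] → .
    (1,4)@(3, 9): e=[28,35,-21] → .
  covered (6 px):
    . . . . . . . .
    . . . . X . . .
    . . X X X X . .
    . X . . . . . .
    . . . . . . . .
    . . . . . . . .
    . . . . . . . .
T1:
  2·area = 18  (B↔C swapped to make it positive)
  edge (15, 8)→(10, 10): d=(-5,2) right/bottom  bias=-1
  edge (10, 10)→(6, 8): d=(-4,-2) top-left  bias=+0
  edge (6, 8)→(15, 8): d=(9,0) top-left  bias=+0
    (4,4)@(9, 9): e=[7,2,9] → X
    (5,4)@(11, 9): e=[3,6,9] → X
    (6,4)@(13, 9): e=[-1,10,9] → .
    (4,5)@(9, 11): e=[-3,-6,27] → .
    (5,5)@(11, 11): e=[-7,-2,27] → .
  covered (2 px):
    . . . . . . . .
    . . . . . . . .
    . . . . . . . .
    . . . . . . . .
    . . . . X X . .
    . . . . . . . .
    . . . . . . . .
T2:
  2·area = 4  (B↔C swapped to make it positive)
  edge (10, 4)→(12, 2): d=(2,-2) top-left  bias=+0
  edge (12, 2)→(8, 8): d=(-4,6) right/bottom  bias=-1
  edge (8, 8)→(10, 4): d=(2,-4) top-left  bias=+0
    (6,0)@(13, 1): e=[0,-2,6] → .  [on edge]
    (5,1)@(11, 3): e=[0,2,2] → X  [on edge]
    (6,1)@(13, 3): e=[4,-10,10] → .
    (4,2)@(9, 5): e=[0,6,-2] → .  [on edge]
    (5,2)@(11, 5): e=[4,-6,6] → .
    (3,3)@(7, 7): e=[0,10,-6] → .  [on edge]
    (2,4)@(5, 9): e=[0,14,-10] → .  [on edge]
    (1,5)@(3, 11): e=[0,18,-14] → .  [on edge]
    (0,6)@(1, 13): e=[0,22,-18] → .  [on edge]
  covered (1 px):
    . . . . . . . .
    . . . . . X . .
    . . . . . . . .
    . . . . . . . .
    . . . . . . . .
    . . . . . . . .
    . . . . . . . .

Result: 9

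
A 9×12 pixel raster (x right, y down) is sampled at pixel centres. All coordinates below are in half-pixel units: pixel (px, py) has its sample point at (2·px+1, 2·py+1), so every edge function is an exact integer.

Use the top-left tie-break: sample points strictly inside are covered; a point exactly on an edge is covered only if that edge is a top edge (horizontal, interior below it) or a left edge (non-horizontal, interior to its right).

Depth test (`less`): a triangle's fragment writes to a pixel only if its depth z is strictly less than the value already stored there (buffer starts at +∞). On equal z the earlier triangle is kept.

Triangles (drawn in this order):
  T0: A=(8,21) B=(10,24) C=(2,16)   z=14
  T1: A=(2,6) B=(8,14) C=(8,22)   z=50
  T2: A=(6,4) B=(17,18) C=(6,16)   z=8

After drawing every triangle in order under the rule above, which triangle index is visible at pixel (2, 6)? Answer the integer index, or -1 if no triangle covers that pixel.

T0:
  2·area = 8
  edge (8, 21)→(10, 24): d=(2,3) right/bottom  bias=-1
  edge (10, 24)→(2, 16): d=(-8,-8) top-left  bias=+0
  edge (2, 16)→(8, 21): d=(6,5) right/bottom  bias=-1
    (0,7)@(1, 15): e=[9,0,-1] → ·  [on edge]
    (1,8)@(3, 17): e=[7,0,1] → #  [on edge]
    (2,8)@(5, 17): e=[1,16,-9] → ·
    (1,9)@(3, 19): e=[11,-16,13] → ·
    (2,9)@(5, 19): e=[5,0,3] → #  [on edge]
    (3,9)@(7, 19): e=[-1,16,-7] → ·
    (2,10)@(5, 21): e=[9,-16,15] → ·
    (3,10)@(7, 21): e=[3,0,5] → #  [on edge]
    (4,10)@(9, 21): e=[-3,16,-5] → ·
    (3,11)@(7, 23): e=[7,-16,17] → ·
    (4,11)@(9, 23): e=[1,0,7] → #  [on edge]
    (5,11)@(11, 23): e=[-5,16,-3] → ·
  covered (4 px):
    · · · · · · · · ·
    · · · · · · · · ·
    · · · · · · · · ·
    · · · · · · · · ·
    · · · · · · · · ·
    · · · · · · · · ·
    · · · · · · · · ·
    · · · · · · · · ·
    · # · · · · · · ·
    · · # · · · · · ·
    · · · # · · · · ·
    · · · · # · · · ·
T1:
  2·area = 48
  edge (2, 6)→(8, 14): d=(6,8) right/bottom  bias=-1
  edge (8, 14)→(8, 22): d=(0,8) right/bottom  bias=-1
  edge (8, 22)→(2, 6): d=(-6,-16) top-left  bias=+0
    (2,5)@(5, 11): e=[6,24,18] → #
    (3,5)@(7, 11): e=[-10,8,50] → ·
    (2,6)@(5, 13): e=[18,24,6] → #
    (3,6)@(7, 13): e=[2,8,38] → #
    (4,6)@(9, 13): e=[-14,-8,70] → ·
    (2,7)@(5, 15): e=[30,24,-6] → ·
    (3,7)@(7, 15): e=[14,8,26] → #
    (4,7)@(9, 15): e=[-2,-8,58] → ·
    (3,8)@(7, 17): e=[26,8,14] → #
    (4,8)@(9, 17): e=[10,-8,46] → ·
    (3,9)@(7, 19): e=[38,8,2] → #
    (4,9)@(9, 19): e=[22,-8,34] → ·
  covered (6 px):
    · · · · · · · · ·
    · · · · · · · · ·
    · · · · · · · · ·
    · · · · · · · · ·
    · · · · · · · · ·
    · · # · · · · · ·
    · · # # · · · · ·
    · · · # · · · · ·
    · · · # · · · · ·
    · · · # · · · · ·
    · · · · · · · · ·
    · · · · · · · · ·
T2:
  2·area = 132
  edge (6, 4)→(17, 18): d=(11,14) right/bottom  bias=-1
  edge (17, 18)→(6, 16): d=(-11,-2) top-left  bias=+0
  edge (6, 16)→(6, 4): d=(0,-12) top-left  bias=+0
    (3,3)@(7, 7): e=[19,101,12] → #
    (4,3)@(9, 7): e=[-9,105,36] → ·
    (3,4)@(7, 9): e=[41,79,12] → #
    (4,4)@(9, 9): e=[13,83,36] → #
    (5,4)@(11, 9): e=[-15,87,60] → ·
    (3,5)@(7, 11): e=[63,57,12] → #
    (5,5)@(11, 11): e=[7,65,60] → #
    (6,5)@(13, 11): e=[-21,69,84] → ·
    (3,6)@(7, 13): e=[85,35,12] → #
    (6,6)@(13, 13): e=[1,47,84] → #
    (7,6)@(15, 13): e=[-27,51,108] → ·
    (3,7)@(7, 15): e=[107,13,12] → #
  covered (16 px):
    · · · · · · · · ·
    · · · · · · · · ·
    · · · · · · · · ·
    · · · # · · · · ·
    · · · # # · · · ·
    · · · # # # · · ·
    · · · # # # # · ·
    · · · # # # # · ·
    · · · · · · # # ·
    · · · · · · · · ·
    · · · · · · · · ·
    · · · · · · · · ·

Z-buffer (winner per pixel, '.' = empty):
  . . . . . . . . .
  . . . . . . . . .
  . . . . . . . . .
  . . . 2 . . . . .
  . . . 2 2 . . . .
  . . 1 2 2 2 . . .
  . . 1 2 2 2 2 . .
  . . . 2 2 2 2 . .
  . 0 . 1 . . 2 2 .
  . . 0 1 . . . . .
  . . . 0 . . . . .
  . . . . 0 . . . .

Final: 1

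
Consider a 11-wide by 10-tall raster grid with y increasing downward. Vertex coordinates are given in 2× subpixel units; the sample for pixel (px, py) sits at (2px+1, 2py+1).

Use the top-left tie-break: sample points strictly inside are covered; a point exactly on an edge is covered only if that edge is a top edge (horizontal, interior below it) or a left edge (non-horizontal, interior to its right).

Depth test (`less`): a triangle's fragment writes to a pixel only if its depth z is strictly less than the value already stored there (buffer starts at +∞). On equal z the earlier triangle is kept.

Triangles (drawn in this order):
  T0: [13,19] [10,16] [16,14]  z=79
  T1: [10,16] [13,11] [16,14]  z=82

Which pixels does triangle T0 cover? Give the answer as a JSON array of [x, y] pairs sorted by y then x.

T0:
  2·area = 24
  edge (13, 19)→(10, 16): d=(-3,-3) top-left  bias=+0
  edge (10, 16)→(16, 14): d=(6,-2) top-left  bias=+0
  edge (16, 14)→(13, 19): d=(-3,5) right/bottom  bias=-1
    (0,3)@(1, 7): e=[0,-72,96] → .  [on edge]
    (1,4)@(3, 9): e=[0,-56,80] → .  [on edge]
    (9,4)@(19, 9): e=[48,-24,0] → .  [on edge]
    (2,5)@(5, 11): e=[0,-40,64] → .  [on edge]
    (3,6)@(7, 13): e=[0,-24,48] → .  [on edge]
    (9,6)@(19, 13): e=[36,0,-12] → .  [on edge]
    (4,7)@(9, 15): e=[0,-8,32] → .  [on edge]
    (6,7)@(13, 15): e=[12,0,12] → X  [on edge]
    (7,7)@(15, 15): e=[18,4,2] → X
    (8,7)@(17, 15): e=[24,8,-8] → .
    (3,8)@(7, 17): e=[-12,0,36] → .  [on edge]
    (5,8)@(11, 17): e=[0,8,16] → X  [on edge]
    (0,9)@(1, 19): e=[-36,0,60] → .  [on edge]
    (6,9)@(13, 19): e=[0,24,0] → .  [on edge]
  covered (4 px):
    . . . . . . . . . . .
    . . . . . . . . . . .
    . . . . . . . . . . .
    . . . . . . . . . . .
    . . . . . . . . . . .
    . . . . . . . . . . .
    . . . . . . . . . . .
    . . . . . . X X . . .
    . . . . . X X . . . .
    . . . . . . . . . . .
T1:
  2·area = 24
  edge (10, 16)→(13, 11): d=(3,-5) top-left  bias=+0
  edge (13, 11)→(16, 14): d=(3,3) right/bottom  bias=-1
  edge (16, 14)→(10, 16): d=(-6,2) right/bottom  bias=-1
    (1,0)@(3, 1): e=[-80,0,104] → .  [on edge]
    (9,0)@(19, 1): e=[0,-48,72] → .  [on edge]
    (2,1)@(5, 3): e=[-64,0,88] → .  [on edge]
    (3,2)@(7, 5): e=[-48,0,72] → .  [on edge]
    (4,3)@(9, 7): e=[-32,0,56] → .  [on edge]
    (5,4)@(11, 9): e=[-16,0,40] → .  [on edge]
    (6,5)@(13, 11): e=[0,0,24] → .  [on edge]
    (6,6)@(13, 13): e=[6,6,12] → X
    (7,6)@(15, 13): e=[16,0,8] → .  [on edge]
    (9,6)@(19, 13): e=[36,-12,0] → .  [on edge]
    (5,7)@(11, 15): e=[2,18,4] → X
    (6,7)@(13, 15): e=[12,12,0] → .  [on edge]
    (8,7)@(17, 15): e=[32,0,-8] → .  [on edge]
    (3,8)@(7, 17): e=[-12,36,0] → .  [on edge]
    (9,8)@(19, 17): e=[48,0,-24] → .  [on edge]
    (0,9)@(1, 19): e=[-36,60,0] → .  [on edge]
    (10,9)@(21, 19): e=[64,0,-40] → .  [on edge]
  covered (2 px):
    . . . . . . . . . . .
    . . . . . . . . . . .
    . . . . . . . . . . .
    . . . . . . . . . . .
    . . . . . . . . . . .
    . . . . . . . . . . .
    . . . . . . X . . . .
    . . . . . X . . . . .
    . . . . . . . . . . .
    . . . . . . . . . . .

Final: [[6,7],[7,7],[5,8],[6,8]]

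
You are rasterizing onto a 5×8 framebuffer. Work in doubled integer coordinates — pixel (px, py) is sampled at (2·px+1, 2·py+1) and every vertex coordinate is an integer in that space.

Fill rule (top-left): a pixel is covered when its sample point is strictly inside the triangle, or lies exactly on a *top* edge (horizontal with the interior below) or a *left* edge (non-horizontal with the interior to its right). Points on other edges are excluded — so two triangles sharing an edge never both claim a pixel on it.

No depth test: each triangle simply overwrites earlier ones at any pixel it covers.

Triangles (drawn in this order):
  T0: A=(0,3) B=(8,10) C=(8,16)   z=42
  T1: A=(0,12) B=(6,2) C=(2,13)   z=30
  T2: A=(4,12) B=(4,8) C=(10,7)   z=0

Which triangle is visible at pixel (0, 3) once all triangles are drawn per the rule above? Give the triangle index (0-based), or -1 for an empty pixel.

T0:
  2·area = 48
  edge (0, 3)→(8, 10): d=(8,7) right/bottom  bias=-1
  edge (8, 10)→(8, 16): d=(0,6) right/bottom  bias=-1
  edge (8, 16)→(0, 3): d=(-8,-13) top-left  bias=+0
    (1,3)@(3, 7): e=[11,30,7] → X
    (2,3)@(5, 7): e=[-3,18,33] → .
    (1,4)@(3, 9): e=[27,30,-9] → .
    (2,4)@(5, 9): e=[13,18,17] → X
    (3,4)@(7, 9): e=[-1,6,43] → .
    (2,5)@(5, 11): e=[29,18,1] → X
    (3,5)@(7, 11): e=[15,6,27] → X
    (4,5)@(9, 11): e=[1,-6,53] → .
    (2,6)@(5, 13): e=[45,18,-15] → .
    (3,6)@(7, 13): e=[31,6,11] → X
    (4,6)@(9, 13): e=[17,-6,37] → .
    (3,7)@(7, 15): e=[47,6,-5] → .
  covered (5 px):
    . . . . .
    . . . . .
    . . . . .
    . X . . .
    . . X . .
    . . X X .
    . . . X .
    . . . . .
T1:
  2·area = 26
  edge (0, 12)→(6, 2): d=(6,-10) top-left  bias=+0
  edge (6, 2)→(2, 13): d=(-4,11) right/bottom  bias=-1
  edge (2, 13)→(0, 12): d=(-2,-1) top-left  bias=+0
    (1,3)@(3, 7): e=[0,13,13] → X  [on edge]
    (2,3)@(5, 7): e=[20,-9,15] → .
    (1,4)@(3, 9): e=[12,5,9] → X
    (2,4)@(5, 9): e=[32,-17,11] → .
    (0,5)@(1, 11): e=[4,19,3] → X
    (1,5)@(3, 11): e=[24,-3,5] → .
    (0,6)@(1, 13): e=[16,11,-1] → .
  covered (3 px):
    . . . . .
    . . . . .
    . . . . .
    . X . . .
    . X . . .
    X . . . .
    . . . . .
    . . . . .
T2:
  2·area = 24
  edge (4, 12)→(4, 8): d=(0,-4) top-left  bias=+0
  edge (4, 8)→(10, 7): d=(6,-1) top-left  bias=+0
  edge (10, 7)→(4, 12): d=(-6,5) right/bottom  bias=-1
    (2,4)@(5, 9): e=[4,7,13] → X
    (3,4)@(7, 9): e=[12,9,3] → X
    (4,4)@(9, 9): e=[20,11,-7] → .
    (2,5)@(5, 11): e=[4,19,1] → X
    (3,5)@(7, 11): e=[12,21,-9] → .
    (2,6)@(5, 13): e=[4,31,-11] → .
  covered (3 px):
    . . . . .
    . . . . .
    . . . . .
    . . . . .
    . . X X .
    . . X . .
    . . . . .
    . . . . .

Z-buffer (winner per pixel, '.' = empty):
  . . . . .
  . . . . .
  . . . . .
  . 1 . . .
  . 1 2 2 .
  1 . 2 0 .
  . . . 0 .
  . . . . .

Result: -1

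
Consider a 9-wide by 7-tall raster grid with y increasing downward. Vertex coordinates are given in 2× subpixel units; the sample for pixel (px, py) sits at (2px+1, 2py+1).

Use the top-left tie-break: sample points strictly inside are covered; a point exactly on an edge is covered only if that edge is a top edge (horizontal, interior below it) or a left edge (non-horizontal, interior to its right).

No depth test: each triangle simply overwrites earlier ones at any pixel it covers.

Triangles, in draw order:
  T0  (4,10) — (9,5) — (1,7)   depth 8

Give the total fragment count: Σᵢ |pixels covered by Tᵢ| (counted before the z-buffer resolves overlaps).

T0:
  2·area = 30  (B↔C swapped to make it positive)
  edge (4, 10)→(1, 7): d=(-3,-3) top-left  bias=+0
  edge (1, 7)→(9, 5): d=(8,-2) top-left  bias=+0
  edge (9, 5)→(4, 10): d=(-5,5) right/bottom  bias=-1
    (6,0)@(13, 1): e=[54,-24,0] → .  [on edge]
    (5,1)@(11, 3): e=[42,-12,0] → .  [on edge]
    (8,1)@(17, 3): e=[60,0,-30] → .  [on edge]
    (4,2)@(9, 5): e=[30,0,0] → .  [on edge]
    (0,3)@(1, 7): e=[0,0,30] → X  [on edge]
    (1,3)@(3, 7): e=[6,4,20] → X
    (2,3)@(5, 7): e=[12,8,10] → X
    (3,3)@(7, 7): e=[18,12,0] → .  [on edge]
    (0,4)@(1, 9): e=[-6,16,20] → .
    (1,4)@(3, 9): e=[0,20,10] → X  [on edge]
    (2,4)@(5, 9): e=[6,24,0] → .  [on edge]
    (1,5)@(3, 11): e=[-6,36,0] → .  [on edge]
    (2,5)@(5, 11): e=[0,40,-10] → .  [on edge]
    (0,6)@(1, 13): e=[-18,48,0] → .  [on edge]
    (3,6)@(7, 13): e=[0,60,-30] → .  [on edge]
  covered (4 px):
    . . . . . . . . .
    . . . . . . . . .
    . . . . . . . . .
    X X X . . . . . .
    . X . . . . . . .
    . . . . . . . . .
    . . . . . . . . .

Result: 4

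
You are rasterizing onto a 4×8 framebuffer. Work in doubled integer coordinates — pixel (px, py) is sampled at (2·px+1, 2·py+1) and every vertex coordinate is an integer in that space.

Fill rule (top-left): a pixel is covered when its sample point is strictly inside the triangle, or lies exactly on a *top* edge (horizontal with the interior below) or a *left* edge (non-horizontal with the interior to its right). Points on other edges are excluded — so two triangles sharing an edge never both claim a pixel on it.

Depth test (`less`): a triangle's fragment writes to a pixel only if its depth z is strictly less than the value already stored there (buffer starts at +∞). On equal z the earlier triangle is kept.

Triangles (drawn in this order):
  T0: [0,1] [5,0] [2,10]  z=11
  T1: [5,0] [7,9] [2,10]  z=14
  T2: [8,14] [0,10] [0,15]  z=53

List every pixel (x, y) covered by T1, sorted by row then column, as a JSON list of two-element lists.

T0:
  2·area = 47
  edge (0, 1)→(5, 0): d=(5,-1) top-left  bias=+0
  edge (5, 0)→(2, 10): d=(-3,10) right/bottom  bias=-1
  edge (2, 10)→(0, 1): d=(-2,-9) top-left  bias=+0
    (0,0)@(1, 1): e=[1,37,9] → #
    (1,0)@(3, 1): e=[3,17,27] → #
    (2,0)@(5, 1): e=[5,-3,45] → ·
    (0,1)@(1, 3): e=[11,31,5] → #
    (2,1)@(5, 3): e=[15,-9,41] → ·
    (0,2)@(1, 5): e=[21,25,1] → #
    (2,2)@(5, 5): e=[25,-15,37] → ·
    (0,3)@(1, 7): e=[31,19,-3] → ·
    (1,3)@(3, 7): e=[33,-1,15] → ·
  covered (6 px):
    # # · ·
    # # · ·
    # # · ·
    · · · ·
    · · · ·
    · · · ·
    · · · ·
    · · · ·
T1:
  2·area = 47
  edge (5, 0)→(7, 9): d=(2,9) right/bottom  bias=-1
  edge (7, 9)→(2, 10): d=(-5,1) right/bottom  bias=-1
  edge (2, 10)→(5, 0): d=(3,-10) top-left  bias=+0
    (2,0)@(5, 1): e=[2,42,3] → #
    (3,0)@(7, 1): e=[-16,40,23] → ·
    (2,1)@(5, 3): e=[6,32,9] → #
    (3,1)@(7, 3): e=[-12,30,29] → ·
    (2,2)@(5, 5): e=[10,22,15] → #
    (3,2)@(7, 5): e=[-8,20,35] → ·
    (1,3)@(3, 7): e=[32,14,1] → #
    (3,3)@(7, 7): e=[-4,10,41] → ·
    (1,4)@(3, 9): e=[36,4,7] → #
    (3,4)@(7, 9): e=[0,0,47] → ·  [on edge]
    (1,5)@(3, 11): e=[40,-6,13] → ·
    (2,5)@(5, 11): e=[22,-8,33] → ·
  covered (7 px):
    · · # ·
    · · # ·
    · · # ·
    · # # ·
    · # # ·
    · · · ·
    · · · ·
    · · · ·
T2:
  2·area = 40  (B↔C swapped to make it positive)
  edge (8, 14)→(0, 15): d=(-8,1) right/bottom  bias=-1
  edge (0, 15)→(0, 10): d=(0,-5) top-left  bias=+0
  edge (0, 10)→(8, 14): d=(8,4) right/bottom  bias=-1
    (0,5)@(1, 11): e=[31,5,4] → #
    (1,5)@(3, 11): e=[29,15,-4] → ·
    (0,6)@(1, 13): e=[15,5,20] → #
    (1,6)@(3, 13): e=[13,15,12] → #
    (2,6)@(5, 13): e=[11,25,4] → #
    (3,6)@(7, 13): e=[9,35,-4] → ·
    (0,7)@(1, 15): e=[-1,5,36] → ·
    (1,7)@(3, 15): e=[-3,15,28] → ·
    (2,7)@(5, 15): e=[-5,25,20] → ·
  covered (4 px):
    · · · ·
    · · · ·
    · · · ·
    · · · ·
    · · · ·
    # · · ·
    # # # ·
    · · · ·

Answer: [[2,0],[2,1],[2,2],[1,3],[2,3],[1,4],[2,4]]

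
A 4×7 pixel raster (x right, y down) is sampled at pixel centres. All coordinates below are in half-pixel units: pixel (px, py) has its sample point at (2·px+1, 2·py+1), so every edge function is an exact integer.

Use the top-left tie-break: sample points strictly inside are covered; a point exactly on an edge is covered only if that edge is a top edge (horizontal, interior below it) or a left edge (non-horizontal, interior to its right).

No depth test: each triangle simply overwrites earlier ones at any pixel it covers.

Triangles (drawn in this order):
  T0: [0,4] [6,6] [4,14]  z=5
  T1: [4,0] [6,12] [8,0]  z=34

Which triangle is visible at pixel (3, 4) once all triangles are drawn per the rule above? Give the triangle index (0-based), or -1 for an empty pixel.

T0:
  2·area = 52
  edge (0, 4)→(6, 6): d=(6,2) right/bottom  bias=-1
  edge (6, 6)→(4, 14): d=(-2,8) right/bottom  bias=-1
  edge (4, 14)→(0, 4): d=(-4,-10) top-left  bias=+0
    (0,2)@(1, 5): e=[4,42,6] → █
    (1,2)@(3, 5): e=[0,26,26] → ·  [on edge]
    (0,3)@(1, 7): e=[16,38,-2] → ·
    (1,3)@(3, 7): e=[12,22,18] → █
    (2,3)@(5, 7): e=[8,6,38] → █
    (3,3)@(7, 7): e=[4,-10,58] → ·
    (1,4)@(3, 9): e=[24,18,10] → █
    (3,4)@(7, 9): e=[16,-14,50] → ·
    (1,5)@(3, 11): e=[36,14,2] → █
    (2,5)@(5, 11): e=[32,-2,22] → ·
    (1,6)@(3, 13): e=[48,10,-6] → ·
  covered (6 px):
    · · · ·
    · · · ·
    █ · · ·
    · █ █ ·
    · █ █ ·
    · █ · ·
    · · · ·
T1:
  2·area = 48  (B↔C swapped to make it positive)
  edge (4, 0)→(8, 0): d=(4,0) top-left  bias=+0
  edge (8, 0)→(6, 12): d=(-2,12) right/bottom  bias=-1
  edge (6, 12)→(4, 0): d=(-2,-12) top-left  bias=+0
    (2,0)@(5, 1): e=[4,34,10] → █
    (3,0)@(7, 1): e=[4,10,34] → █
    (2,1)@(5, 3): e=[12,30,6] → █
    (2,2)@(5, 5): e=[20,26,2] → █
    (2,3)@(5, 7): e=[28,22,-2] → ·
    (3,3)@(7, 7): e=[28,-2,22] → ·
  covered (6 px):
    · · █ █
    · · █ █
    · · █ █
    · · · ·
    · · · ·
    · · · ·
    · · · ·

Z-buffer (winner per pixel, '.' = empty):
  . . 1 1
  . . 1 1
  0 . 1 1
  . 0 0 .
  . 0 0 .
  . 0 . .
  . . . .

Result: -1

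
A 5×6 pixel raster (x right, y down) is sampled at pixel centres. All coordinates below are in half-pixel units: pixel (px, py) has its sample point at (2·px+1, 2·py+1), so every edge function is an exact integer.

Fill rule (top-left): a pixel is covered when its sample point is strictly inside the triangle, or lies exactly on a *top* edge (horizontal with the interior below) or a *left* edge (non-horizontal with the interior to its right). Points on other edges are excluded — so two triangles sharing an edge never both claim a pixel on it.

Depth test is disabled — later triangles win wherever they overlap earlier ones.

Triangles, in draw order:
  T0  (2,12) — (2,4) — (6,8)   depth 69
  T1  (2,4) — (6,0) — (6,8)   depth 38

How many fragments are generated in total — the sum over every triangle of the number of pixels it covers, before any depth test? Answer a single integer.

T0:
  2·area = 32
  edge (2, 12)→(2, 4): d=(0,-8) top-left  bias=+0
  edge (2, 4)→(6, 8): d=(4,4) right/bottom  bias=-1
  edge (6, 8)→(2, 12): d=(-4,4) right/bottom  bias=-1
    (0,1)@(1, 3): e=[-8,0,40] → ·  [on edge]
    (1,2)@(3, 5): e=[8,0,24] → ·  [on edge]
    (4,2)@(9, 5): e=[56,-24,0] → ·  [on edge]
    (1,3)@(3, 7): e=[8,8,16] → #
    (2,3)@(5, 7): e=[24,0,8] → ·  [on edge]
    (3,3)@(7, 7): e=[40,-8,0] → ·  [on edge]
    (1,4)@(3, 9): e=[8,16,8] → #
    (2,4)@(5, 9): e=[24,8,0] → ·  [on edge]
    (3,4)@(7, 9): e=[40,0,-8] → ·  [on edge]
    (1,5)@(3, 11): e=[8,24,0] → ·  [on edge]
    (4,5)@(9, 11): e=[56,0,-24] → ·  [on edge]
  covered (2 px):
    · · · · ·
    · · · · ·
    · · · · ·
    · # · · ·
    · # · · ·
    · · · · ·
T1:
  2·area = 32
  edge (2, 4)→(6, 0): d=(4,-4) top-left  bias=+0
  edge (6, 0)→(6, 8): d=(0,8) right/bottom  bias=-1
  edge (6, 8)→(2, 4): d=(-4,-4) top-left  bias=+0
    (2,0)@(5, 1): e=[0,8,24] → #  [on edge]
    (3,0)@(7, 1): e=[8,-8,32] → ·
    (0,1)@(1, 3): e=[-8,40,0] → ·  [on edge]
    (1,1)@(3, 3): e=[0,24,8] → #  [on edge]
    (3,1)@(7, 3): e=[16,-8,24] → ·
    (0,2)@(1, 5): e=[0,40,-8] → ·  [on edge]
    (1,2)@(3, 5): e=[8,24,0] → #  [on edge]
    (3,2)@(7, 5): e=[24,-8,16] → ·
    (1,3)@(3, 7): e=[16,24,-8] → ·
    (2,3)@(5, 7): e=[24,8,0] → #  [on edge]
    (3,3)@(7, 7): e=[32,-8,8] → ·
    (2,4)@(5, 9): e=[32,8,-8] → ·
    (3,4)@(7, 9): e=[40,-8,0] → ·  [on edge]
    (4,5)@(9, 11): e=[56,-24,0] → ·  [on edge]
  covered (6 px):
    · · # · ·
    · # # · ·
    · # # · ·
    · · # · ·
    · · · · ·
    · · · · ·

Answer: 8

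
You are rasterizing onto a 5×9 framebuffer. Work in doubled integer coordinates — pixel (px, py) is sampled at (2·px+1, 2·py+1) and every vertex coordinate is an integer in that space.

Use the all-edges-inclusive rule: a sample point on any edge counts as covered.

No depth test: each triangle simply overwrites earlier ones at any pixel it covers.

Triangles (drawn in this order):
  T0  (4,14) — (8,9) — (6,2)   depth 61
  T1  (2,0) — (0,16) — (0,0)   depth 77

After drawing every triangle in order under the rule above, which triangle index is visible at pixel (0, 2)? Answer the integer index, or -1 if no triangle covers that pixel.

T0:
  2·area = 38  (B↔C swapped to make it positive)
  edge (4, 14)→(6, 2): d=(2,-12) inclusive
  edge (6, 2)→(8, 9): d=(2,7) inclusive
  edge (8, 9)→(4, 14): d=(-4,5) inclusive
    (3,3)@(7, 7): e=[22,3,13] → #
    (4,3)@(9, 7): e=[46,-11,3] → ·
    (2,4)@(5, 9): e=[2,21,15] → #
    (4,4)@(9, 9): e=[50,-7,-5] → ·
    (2,5)@(5, 11): e=[6,25,7] → #
    (3,5)@(7, 11): e=[30,11,-3] → ·
    (2,6)@(5, 13): e=[10,29,-1] → ·
  covered (4 px):
    · · · · ·
    · · · · ·
    · · · · ·
    · · · # ·
    · · # # ·
    · · # · ·
    · · · · ·
    · · · · ·
    · · · · ·
T1:
  2·area = 32
  edge (2, 0)→(0, 16): d=(-2,16) inclusive
  edge (0, 16)→(0, 0): d=(0,-16) inclusive
  edge (0, 0)→(2, 0): d=(2,0) inclusive
    (0,0)@(1, 1): e=[14,16,2] → #
    (1,0)@(3, 1): e=[-18,48,2] → ·
    (0,1)@(1, 3): e=[10,16,6] → #
    (1,1)@(3, 3): e=[-22,48,6] → ·
    (0,2)@(1, 5): e=[6,16,10] → #
    (1,2)@(3, 5): e=[-26,48,10] → ·
    (0,3)@(1, 7): e=[2,16,14] → #
    (1,3)@(3, 7): e=[-30,48,14] → ·
    (0,4)@(1, 9): e=[-2,16,18] → ·
  covered (4 px):
    # · · · ·
    # · · · ·
    # · · · ·
    # · · · ·
    · · · · ·
    · · · · ·
    · · · · ·
    · · · · ·
    · · · · ·

Z-buffer (winner per pixel, '.' = empty):
  1 . . . .
  1 . . . .
  1 . . . .
  1 . . 0 .
  . . 0 0 .
  . . 0 . .
  . . . . .
  . . . . .
  . . . . .

Final: 1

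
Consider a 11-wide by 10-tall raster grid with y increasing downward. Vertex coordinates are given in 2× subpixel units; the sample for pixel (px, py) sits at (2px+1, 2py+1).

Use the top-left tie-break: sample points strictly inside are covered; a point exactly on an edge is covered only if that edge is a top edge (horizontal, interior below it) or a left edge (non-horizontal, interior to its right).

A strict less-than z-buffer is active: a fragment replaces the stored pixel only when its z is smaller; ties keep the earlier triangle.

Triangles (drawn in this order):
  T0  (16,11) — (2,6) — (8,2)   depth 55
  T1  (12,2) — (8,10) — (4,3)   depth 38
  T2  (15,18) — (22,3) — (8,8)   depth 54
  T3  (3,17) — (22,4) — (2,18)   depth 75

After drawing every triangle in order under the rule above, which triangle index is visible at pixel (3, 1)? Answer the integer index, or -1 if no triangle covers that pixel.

T0:
  2·area = 86
  edge (16, 11)→(2, 6): d=(-14,-5) top-left  bias=+0
  edge (2, 6)→(8, 2): d=(6,-4) top-left  bias=+0
  edge (8, 2)→(16, 11): d=(8,9) right/bottom  bias=-1
    (3,1)@(7, 3): e=[67,2,17] → #
    (4,1)@(9, 3): e=[77,10,-1] → ·
    (2,2)@(5, 5): e=[29,6,51] → #
    (4,2)@(9, 5): e=[49,22,15] → #
    (5,2)@(11, 5): e=[59,30,-3] → ·
    (2,3)@(5, 7): e=[1,18,67] → #
    (5,3)@(11, 7): e=[31,42,13] → #
    (6,3)@(13, 7): e=[41,50,-5] → ·
    (2,4)@(5, 9): e=[-27,30,83] → ·
    (3,4)@(7, 9): e=[-17,38,65] → ·
    (4,4)@(9, 9): e=[-7,46,47] → ·
    (5,4)@(11, 9): e=[3,54,29] → #
  covered (10 px):
    · · · · · · · · · · ·
    · · · # · · · · · · ·
    · · # # # · · · · · ·
    · · # # # # · · · · ·
    · · · · · # # · · · ·
    · · · · · · · · · · ·
    · · · · · · · · · · ·
    · · · · · · · · · · ·
    · · · · · · · · · · ·
    · · · · · · · · · · ·
T1:
  2·area = 60
  edge (12, 2)→(8, 10): d=(-4,8) right/bottom  bias=-1
  edge (8, 10)→(4, 3): d=(-4,-7) top-left  bias=+0
  edge (4, 3)→(12, 2): d=(8,-1) top-left  bias=+0
    (2,1)@(5, 3): e=[52,7,1] → #
    (3,1)@(7, 3): e=[36,21,3] → #
    (4,1)@(9, 3): e=[20,35,5] → #
    (5,1)@(11, 3): e=[4,49,7] → #
    (6,1)@(13, 3): e=[-12,63,9] → ·
    (2,2)@(5, 5): e=[44,-1,17] → ·
    (3,2)@(7, 5): e=[28,13,19] → #
    (5,2)@(11, 5): e=[-4,41,23] → ·
    (3,3)@(7, 7): e=[20,5,35] → #
    (5,3)@(11, 7): e=[-12,33,39] → ·
    (3,4)@(7, 9): e=[12,-3,51] → ·
    (4,4)@(9, 9): e=[-4,11,53] → ·
  covered (8 px):
    · · · · · · · · · · ·
    · · # # # # · · · · ·
    · · · # # · · · · · ·
    · · · # # · · · · · ·
    · · · · · · · · · · ·
    · · · · · · · · · · ·
    · · · · · · · · · · ·
    · · · · · · · · · · ·
    · · · · · · · · · · ·
    · · · · · · · · · · ·
T2:
  2·area = 175  (B↔C swapped to make it positive)
  edge (15, 18)→(8, 8): d=(-7,-10) top-left  bias=+0
  edge (8, 8)→(22, 3): d=(14,-5) top-left  bias=+0
  edge (22, 3)→(15, 18): d=(-7,15) right/bottom  bias=-1
    (8,2)@(17, 5): e=[111,3,61] → #
    (9,2)@(19, 5): e=[131,13,31] → #
    (10,2)@(21, 5): e=[151,23,1] → #
    (5,3)@(11, 7): e=[37,1,137] → #
    (6,3)@(13, 7): e=[57,11,107] → #
    (7,3)@(15, 7): e=[77,21,77] → #
    (10,3)@(21, 7): e=[137,51,-13] → ·
    (4,4)@(9, 9): e=[3,19,153] → #
    (10,4)@(21, 9): e=[123,79,-27] → ·
    (4,5)@(9, 11): e=[-11,47,139] → ·
    (5,5)@(11, 11): e=[9,57,109] → #
    (9,5)@(19, 11): e=[89,97,-11] → ·
  covered (24 px):
    · · · · · · · · · · ·
    · · · · · · · · · · ·
    · · · · · · · · # # #
    · · · · · # # # # # ·
    · · · · # # # # # # ·
    · · · · · # # # # · ·
    · · · · · · # # # · ·
    · · · · · · # # · · ·
    · · · · · · · # · · ·
    · · · · · · · · · · ·
T3:
  2·area = 6
  edge (3, 17)→(22, 4): d=(19,-13) top-left  bias=+0
  edge (22, 4)→(2, 18): d=(-20,14) right/bottom  bias=-1
  edge (2, 18)→(3, 17): d=(1,-1) top-left  bias=+0
    (9,0)@(19, 1): e=[-96,102,0] → ·  [on edge]
    (8,1)@(17, 3): e=[-84,90,0] → ·  [on edge]
    (7,2)@(15, 5): e=[-72,78,0] → ·  [on edge]
    (6,3)@(13, 7): e=[-60,66,0] → ·  [on edge]
    (5,4)@(11, 9): e=[-48,54,0] → ·  [on edge]
    (4,5)@(9, 11): e=[-36,42,0] → ·  [on edge]
    (3,6)@(7, 13): e=[-24,30,0] → ·  [on edge]
    (4,6)@(9, 13): e=[2,2,2] → #
    (5,6)@(11, 13): e=[28,-26,4] → ·
    (2,7)@(5, 15): e=[-12,18,0] → ·  [on edge]
    (4,7)@(9, 15): e=[40,-38,4] → ·
    (1,8)@(3, 17): e=[0,6,0] → #  [on edge]
    (0,9)@(1, 19): e=[12,-6,0] → ·  [on edge]
  covered (2 px):
    · · · · · · · · · · ·
    · · · · · · · · · · ·
    · · · · · · · · · · ·
    · · · · · · · · · · ·
    · · · · · · · · · · ·
    · · · · · · · · · · ·
    · · · · # · · · · · ·
    · · · · · · · · · · ·
    · # · · · · · · · · ·
    · · · · · · · · · · ·

Z-buffer (winner per pixel, '.' = empty):
  . . . . . . . . . . .
  . . 1 1 1 1 . . . . .
  . . 0 1 1 . . . 2 2 2
  . . 0 1 1 2 2 2 2 2 .
  . . . . 2 2 2 2 2 2 .
  . . . . . 2 2 2 2 . .
  . . . . 3 . 2 2 2 . .
  . . . . . . 2 2 . . .
  . 3 . . . . . 2 . . .
  . . . . . . . . . . .

Result: 1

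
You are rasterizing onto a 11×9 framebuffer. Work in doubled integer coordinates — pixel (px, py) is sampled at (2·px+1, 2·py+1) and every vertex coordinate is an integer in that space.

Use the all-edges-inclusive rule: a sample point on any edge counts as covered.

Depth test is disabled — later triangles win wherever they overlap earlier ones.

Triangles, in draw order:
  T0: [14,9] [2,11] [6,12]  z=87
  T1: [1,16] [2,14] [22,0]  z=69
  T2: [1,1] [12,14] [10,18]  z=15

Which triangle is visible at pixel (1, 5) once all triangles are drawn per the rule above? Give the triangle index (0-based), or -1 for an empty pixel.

T0:
  2·area = 20  (B↔C swapped to make it positive)
  edge (14, 9)→(6, 12): d=(-8,3) inclusive
  edge (6, 12)→(2, 11): d=(-4,-1) inclusive
  edge (2, 11)→(14, 9): d=(12,-2) inclusive
    (1,5)@(3, 11): e=[17,1,2] → #
    (2,5)@(5, 11): e=[11,3,6] → #
    (3,5)@(7, 11): e=[5,5,10] → #
    (4,5)@(9, 11): e=[-1,7,14] → ·
    (1,6)@(3, 13): e=[1,-7,26] → ·
    (2,6)@(5, 13): e=[-5,-5,30] → ·
    (3,6)@(7, 13): e=[-11,-3,34] → ·
  covered (3 px):
    · · · · · · · · · · ·
    · · · · · · · · · · ·
    · · · · · · · · · · ·
    · · · · · · · · · · ·
    · · · · · · · · · · ·
    · # # # · · · · · · ·
    · · · · · · · · · · ·
    · · · · · · · · · · ·
    · · · · · · · · · · ·
T1:
  2·area = 26
  edge (1, 16)→(2, 14): d=(1,-2) inclusive
  edge (2, 14)→(22, 0): d=(20,-14) inclusive
  edge (22, 0)→(1, 16): d=(-21,16) inclusive
    (7,2)@(15, 5): e=[17,2,7] → #
    (8,2)@(17, 5): e=[21,30,-25] → ·
    (7,3)@(15, 7): e=[19,42,-35] → ·
    (3,5)@(7, 11): e=[7,10,9] → #
    (4,5)@(9, 11): e=[11,38,-23] → ·
    (3,6)@(7, 13): e=[9,50,-33] → ·
  covered (2 px):
    · · · · · · · · · · ·
    · · · · · · · · · · ·
    · · · · · · · # · · ·
    · · · · · · · · · · ·
    · · · · · · · · · · ·
    · · · # · · · · · · ·
    · · · · · · · · · · ·
    · · · · · · · · · · ·
    · · · · · · · · · · ·
T2:
  2·area = 70
  edge (1, 1)→(12, 14): d=(11,13) inclusive
  edge (12, 14)→(10, 18): d=(-2,4) inclusive
  edge (10, 18)→(1, 1): d=(-9,-17) inclusive
    (0,0)@(1, 1): e=[0,70,0] → #  [on edge]
    (1,0)@(3, 1): e=[-26,62,34] → ·
    (0,1)@(1, 3): e=[22,66,-18] → ·
    (2,3)@(5, 7): e=[14,42,14] → #
    (3,3)@(7, 7): e=[-12,34,48] → ·
    (2,4)@(5, 9): e=[36,38,-4] → ·
    (3,4)@(7, 9): e=[10,30,30] → #
    (4,4)@(9, 9): e=[-16,22,64] → ·
    (3,5)@(7, 11): e=[32,26,12] → #
    (4,5)@(9, 11): e=[6,18,46] → #
    (5,5)@(11, 11): e=[-20,10,80] → ·
    (3,6)@(7, 13): e=[54,22,-6] → ·
  covered (9 px):
    # · · · · · · · · · ·
    · · · · · · · · · · ·
    · · · · · · · · · · ·
    · · # · · · · · · · ·
    · · · # · · · · · · ·
    · · · # # · · · · · ·
    · · · · # # · · · · ·
    · · · · # # · · · · ·
    · · · · · · · · · · ·

Z-buffer (winner per pixel, '.' = empty):
  2 . . . . . . . . . .
  . . . . . . . . . . .
  . . . . . . . 1 . . .
  . . 2 . . . . . . . .
  . . . 2 . . . . . . .
  . 0 0 2 2 . . . . . .
  . . . . 2 2 . . . . .
  . . . . 2 2 . . . . .
  . . . . . . . . . . .

Final: 0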